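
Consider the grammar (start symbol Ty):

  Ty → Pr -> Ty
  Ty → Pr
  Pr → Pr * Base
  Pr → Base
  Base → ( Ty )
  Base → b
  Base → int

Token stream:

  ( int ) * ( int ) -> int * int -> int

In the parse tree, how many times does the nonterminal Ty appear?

5

[Ty [Pr [Pr [Base ( [Ty [Pr [Base int]]] )]] * [Base ( [Ty [Pr [Base int]]] )]] -> [Ty [Pr [Pr [Base int]] * [Base int]] -> [Ty [Pr [Base int]]]]]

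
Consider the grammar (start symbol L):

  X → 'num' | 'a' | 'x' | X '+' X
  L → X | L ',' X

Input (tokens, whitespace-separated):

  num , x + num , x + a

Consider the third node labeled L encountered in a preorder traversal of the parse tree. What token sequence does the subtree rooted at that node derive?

num

[L [L [L [X num]] , [X [X x] + [X num]]] , [X [X x] + [X a]]]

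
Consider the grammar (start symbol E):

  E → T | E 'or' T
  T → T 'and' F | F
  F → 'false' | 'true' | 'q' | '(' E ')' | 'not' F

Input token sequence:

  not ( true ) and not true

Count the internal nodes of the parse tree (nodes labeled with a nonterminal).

[E [T [T [F not [F ( [E [T [F true]]] )]]] and [F not [F true]]]]

10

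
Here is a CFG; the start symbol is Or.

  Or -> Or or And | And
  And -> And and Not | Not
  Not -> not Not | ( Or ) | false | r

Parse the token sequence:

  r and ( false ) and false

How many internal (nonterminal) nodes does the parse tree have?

10

[Or [And [And [And [Not r]] and [Not ( [Or [And [Not false]]] )]] and [Not false]]]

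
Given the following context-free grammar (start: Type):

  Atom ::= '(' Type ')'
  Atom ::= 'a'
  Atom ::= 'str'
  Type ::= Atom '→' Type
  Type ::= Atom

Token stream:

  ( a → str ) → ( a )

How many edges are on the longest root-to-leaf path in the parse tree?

[Type [Atom ( [Type [Atom a] → [Type [Atom str]]] )] → [Type [Atom ( [Type [Atom a]] )]]]

5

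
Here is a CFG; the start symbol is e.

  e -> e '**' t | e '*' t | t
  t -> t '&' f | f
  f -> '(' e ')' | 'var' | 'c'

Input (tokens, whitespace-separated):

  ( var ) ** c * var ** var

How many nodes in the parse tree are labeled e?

5

[e [e [e [e [t [f ( [e [t [f var]]] )]]] ** [t [f c]]] * [t [f var]]] ** [t [f var]]]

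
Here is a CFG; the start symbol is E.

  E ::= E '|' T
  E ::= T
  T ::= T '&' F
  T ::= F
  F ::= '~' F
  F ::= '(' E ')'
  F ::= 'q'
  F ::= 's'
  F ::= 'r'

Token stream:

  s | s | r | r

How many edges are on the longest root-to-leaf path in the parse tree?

[E [E [E [E [T [F s]]] | [T [F s]]] | [T [F r]]] | [T [F r]]]

6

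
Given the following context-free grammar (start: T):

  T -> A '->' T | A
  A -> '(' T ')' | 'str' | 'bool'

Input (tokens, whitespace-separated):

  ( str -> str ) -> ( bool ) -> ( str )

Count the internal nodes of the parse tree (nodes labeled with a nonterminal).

[T [A ( [T [A str] -> [T [A str]]] )] -> [T [A ( [T [A bool]] )] -> [T [A ( [T [A str]] )]]]]

14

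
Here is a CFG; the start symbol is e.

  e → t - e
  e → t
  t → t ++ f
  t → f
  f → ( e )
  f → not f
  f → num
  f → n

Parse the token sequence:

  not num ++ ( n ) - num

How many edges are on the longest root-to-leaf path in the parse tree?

[e [t [t [f not [f num]]] ++ [f ( [e [t [f n]]] )]] - [e [t [f num]]]]

6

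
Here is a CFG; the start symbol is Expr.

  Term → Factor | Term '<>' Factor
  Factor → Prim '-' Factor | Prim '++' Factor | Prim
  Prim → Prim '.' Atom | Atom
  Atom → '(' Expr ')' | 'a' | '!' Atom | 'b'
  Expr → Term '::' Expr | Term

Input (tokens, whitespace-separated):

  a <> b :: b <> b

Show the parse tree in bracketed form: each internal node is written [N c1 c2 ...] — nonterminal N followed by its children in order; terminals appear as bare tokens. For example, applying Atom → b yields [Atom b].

[Expr [Term [Term [Factor [Prim [Atom a]]]] <> [Factor [Prim [Atom b]]]] :: [Expr [Term [Term [Factor [Prim [Atom b]]]] <> [Factor [Prim [Atom b]]]]]]

Expr
Term :: Expr
Term <> Factor :: Expr
Factor <> Factor :: Expr
Prim <> Factor :: Expr
Atom <> Factor :: Expr
a <> Factor :: Expr
a <> Prim :: Expr
a <> Atom :: Expr
a <> b :: Expr
a <> b :: Term
a <> b :: Term <> Factor
a <> b :: Factor <> Factor
a <> b :: Prim <> Factor
a <> b :: Atom <> Factor
a <> b :: b <> Factor
a <> b :: b <> Prim
a <> b :: b <> Atom
a <> b :: b <> b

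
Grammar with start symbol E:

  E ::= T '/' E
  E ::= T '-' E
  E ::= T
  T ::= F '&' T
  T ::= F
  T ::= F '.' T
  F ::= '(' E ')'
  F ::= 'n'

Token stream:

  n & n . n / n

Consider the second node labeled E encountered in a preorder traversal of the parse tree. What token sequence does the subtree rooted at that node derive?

[E [T [F n] & [T [F n] . [T [F n]]]] / [E [T [F n]]]]

n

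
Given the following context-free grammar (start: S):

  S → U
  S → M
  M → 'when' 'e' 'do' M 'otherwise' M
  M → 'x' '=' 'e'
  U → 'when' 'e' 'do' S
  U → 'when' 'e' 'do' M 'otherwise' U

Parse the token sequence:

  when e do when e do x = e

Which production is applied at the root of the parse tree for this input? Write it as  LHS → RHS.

[S [U when e do [S [U when e do [S [M x = e]]]]]]

S → U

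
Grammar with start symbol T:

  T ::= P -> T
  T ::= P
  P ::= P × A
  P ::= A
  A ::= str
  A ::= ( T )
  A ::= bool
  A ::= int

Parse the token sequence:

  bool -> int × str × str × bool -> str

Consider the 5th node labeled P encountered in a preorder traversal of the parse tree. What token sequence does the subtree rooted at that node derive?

int

[T [P [A bool]] -> [T [P [P [P [P [A int]] × [A str]] × [A str]] × [A bool]] -> [T [P [A str]]]]]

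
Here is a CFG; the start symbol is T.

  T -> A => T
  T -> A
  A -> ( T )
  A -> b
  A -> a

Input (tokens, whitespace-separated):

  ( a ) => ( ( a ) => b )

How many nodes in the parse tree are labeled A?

[T [A ( [T [A a]] )] => [T [A ( [T [A ( [T [A a]] )] => [T [A b]]] )]]]

6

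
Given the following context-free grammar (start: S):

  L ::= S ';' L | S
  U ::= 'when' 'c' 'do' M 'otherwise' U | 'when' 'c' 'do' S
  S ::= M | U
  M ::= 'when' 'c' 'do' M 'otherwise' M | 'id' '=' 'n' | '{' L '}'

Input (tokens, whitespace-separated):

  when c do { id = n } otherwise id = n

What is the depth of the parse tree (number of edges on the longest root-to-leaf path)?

6

[S [M when c do [M { [L [S [M id = n]]] }] otherwise [M id = n]]]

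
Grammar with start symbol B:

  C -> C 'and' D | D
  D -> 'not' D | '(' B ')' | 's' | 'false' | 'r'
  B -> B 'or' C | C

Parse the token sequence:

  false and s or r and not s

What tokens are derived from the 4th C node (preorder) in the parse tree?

[B [B [C [C [D false]] and [D s]]] or [C [C [D r]] and [D not [D s]]]]

r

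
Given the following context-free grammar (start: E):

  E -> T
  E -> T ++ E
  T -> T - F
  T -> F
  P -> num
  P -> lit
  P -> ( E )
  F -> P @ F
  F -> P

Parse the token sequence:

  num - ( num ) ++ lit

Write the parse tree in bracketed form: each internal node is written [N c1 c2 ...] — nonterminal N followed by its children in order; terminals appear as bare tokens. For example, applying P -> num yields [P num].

[E [T [T [F [P num]]] - [F [P ( [E [T [F [P num]]]] )]]] ++ [E [T [F [P lit]]]]]

E
T ++ E
T - F ++ E
F - F ++ E
P - F ++ E
num - F ++ E
num - P ++ E
num - ( E ) ++ E
num - ( T ) ++ E
num - ( F ) ++ E
num - ( P ) ++ E
num - ( num ) ++ E
num - ( num ) ++ T
num - ( num ) ++ F
num - ( num ) ++ P
num - ( num ) ++ lit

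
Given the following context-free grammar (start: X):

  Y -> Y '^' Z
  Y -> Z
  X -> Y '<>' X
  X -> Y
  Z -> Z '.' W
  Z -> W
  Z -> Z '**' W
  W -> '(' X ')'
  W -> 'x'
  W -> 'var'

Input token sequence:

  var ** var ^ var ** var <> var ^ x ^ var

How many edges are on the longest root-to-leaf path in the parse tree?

[X [Y [Y [Z [Z [W var]] ** [W var]]] ^ [Z [Z [W var]] ** [W var]]] <> [X [Y [Y [Y [Z [W var]]] ^ [Z [W x]]] ^ [Z [W var]]]]]

7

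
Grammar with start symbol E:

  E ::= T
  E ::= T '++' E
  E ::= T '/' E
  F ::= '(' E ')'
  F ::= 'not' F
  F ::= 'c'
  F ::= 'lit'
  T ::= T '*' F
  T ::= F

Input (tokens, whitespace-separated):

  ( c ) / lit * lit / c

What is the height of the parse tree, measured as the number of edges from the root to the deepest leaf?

[E [T [F ( [E [T [F c]]] )]] / [E [T [T [F lit]] * [F lit]] / [E [T [F c]]]]]

6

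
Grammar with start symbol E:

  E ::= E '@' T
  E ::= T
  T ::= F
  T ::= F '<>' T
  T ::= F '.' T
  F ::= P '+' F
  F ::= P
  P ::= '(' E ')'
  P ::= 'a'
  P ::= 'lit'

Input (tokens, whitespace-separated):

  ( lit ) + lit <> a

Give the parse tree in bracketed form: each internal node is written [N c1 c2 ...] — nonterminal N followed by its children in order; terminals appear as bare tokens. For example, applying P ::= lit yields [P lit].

E
T
F <> T
P + F <> T
( E ) + F <> T
( T ) + F <> T
( F ) + F <> T
( P ) + F <> T
( lit ) + F <> T
( lit ) + P <> T
( lit ) + lit <> T
( lit ) + lit <> F
( lit ) + lit <> P
( lit ) + lit <> a

[E [T [F [P ( [E [T [F [P lit]]]] )] + [F [P lit]]] <> [T [F [P a]]]]]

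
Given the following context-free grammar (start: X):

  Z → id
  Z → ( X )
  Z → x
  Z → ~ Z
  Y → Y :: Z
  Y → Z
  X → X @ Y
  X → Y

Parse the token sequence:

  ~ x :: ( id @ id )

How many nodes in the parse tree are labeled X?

[X [Y [Y [Z ~ [Z x]]] :: [Z ( [X [X [Y [Z id]]] @ [Y [Z id]]] )]]]

3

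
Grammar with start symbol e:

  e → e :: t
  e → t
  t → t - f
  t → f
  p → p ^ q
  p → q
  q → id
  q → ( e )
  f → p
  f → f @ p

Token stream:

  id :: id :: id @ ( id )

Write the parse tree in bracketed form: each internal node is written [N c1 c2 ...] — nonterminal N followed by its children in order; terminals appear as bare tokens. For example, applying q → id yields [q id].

[e [e [e [t [f [p [q id]]]]] :: [t [f [p [q id]]]]] :: [t [f [f [p [q id]]] @ [p [q ( [e [t [f [p [q id]]]]] )]]]]]

e
e :: t
e :: t :: t
t :: t :: t
f :: t :: t
p :: t :: t
q :: t :: t
id :: t :: t
id :: f :: t
id :: p :: t
id :: q :: t
id :: id :: t
id :: id :: f
id :: id :: f @ p
id :: id :: p @ p
id :: id :: q @ p
id :: id :: id @ p
id :: id :: id @ q
id :: id :: id @ ( e )
id :: id :: id @ ( t )
id :: id :: id @ ( f )
id :: id :: id @ ( p )
id :: id :: id @ ( q )
id :: id :: id @ ( id )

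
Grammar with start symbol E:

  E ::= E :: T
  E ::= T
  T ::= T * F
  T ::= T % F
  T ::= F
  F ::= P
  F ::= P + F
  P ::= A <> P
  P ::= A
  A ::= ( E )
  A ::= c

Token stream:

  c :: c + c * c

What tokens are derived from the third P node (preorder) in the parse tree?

[E [E [T [F [P [A c]]]]] :: [T [T [F [P [A c]] + [F [P [A c]]]]] * [F [P [A c]]]]]

c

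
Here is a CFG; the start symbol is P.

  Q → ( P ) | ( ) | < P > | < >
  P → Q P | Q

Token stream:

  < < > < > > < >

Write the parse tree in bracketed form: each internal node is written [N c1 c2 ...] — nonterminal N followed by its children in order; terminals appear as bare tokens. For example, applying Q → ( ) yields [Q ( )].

P
Q P
< P > P
< Q P > P
< < > P > P
< < > Q > P
< < > < > > P
< < > < > > Q
< < > < > > < >

[P [Q < [P [Q < >] [P [Q < >]]] >] [P [Q < >]]]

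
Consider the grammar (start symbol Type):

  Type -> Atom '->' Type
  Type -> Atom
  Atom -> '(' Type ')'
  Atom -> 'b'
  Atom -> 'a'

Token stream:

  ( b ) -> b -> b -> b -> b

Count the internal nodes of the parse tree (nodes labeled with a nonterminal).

12

[Type [Atom ( [Type [Atom b]] )] -> [Type [Atom b] -> [Type [Atom b] -> [Type [Atom b] -> [Type [Atom b]]]]]]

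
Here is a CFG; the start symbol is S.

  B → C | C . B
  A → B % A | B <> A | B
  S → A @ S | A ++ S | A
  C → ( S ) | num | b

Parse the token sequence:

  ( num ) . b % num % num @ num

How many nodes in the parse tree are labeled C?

6

[S [A [B [C ( [S [A [B [C num]]]] )] . [B [C b]]] % [A [B [C num]] % [A [B [C num]]]]] @ [S [A [B [C num]]]]]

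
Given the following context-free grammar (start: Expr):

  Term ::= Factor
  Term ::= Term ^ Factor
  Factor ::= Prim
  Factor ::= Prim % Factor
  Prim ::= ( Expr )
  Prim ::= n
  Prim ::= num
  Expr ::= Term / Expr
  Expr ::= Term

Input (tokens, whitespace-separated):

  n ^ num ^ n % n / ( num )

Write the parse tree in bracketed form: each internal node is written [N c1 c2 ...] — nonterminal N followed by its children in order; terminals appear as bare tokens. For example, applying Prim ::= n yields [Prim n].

Expr
Term / Expr
Term ^ Factor / Expr
Term ^ Factor ^ Factor / Expr
Factor ^ Factor ^ Factor / Expr
Prim ^ Factor ^ Factor / Expr
n ^ Factor ^ Factor / Expr
n ^ Prim ^ Factor / Expr
n ^ num ^ Factor / Expr
n ^ num ^ Prim % Factor / Expr
n ^ num ^ n % Factor / Expr
n ^ num ^ n % Prim / Expr
n ^ num ^ n % n / Expr
n ^ num ^ n % n / Term
n ^ num ^ n % n / Factor
n ^ num ^ n % n / Prim
n ^ num ^ n % n / ( Expr )
n ^ num ^ n % n / ( Term )
n ^ num ^ n % n / ( Factor )
n ^ num ^ n % n / ( Prim )
n ^ num ^ n % n / ( num )

[Expr [Term [Term [Term [Factor [Prim n]]] ^ [Factor [Prim num]]] ^ [Factor [Prim n] % [Factor [Prim n]]]] / [Expr [Term [Factor [Prim ( [Expr [Term [Factor [Prim num]]]] )]]]]]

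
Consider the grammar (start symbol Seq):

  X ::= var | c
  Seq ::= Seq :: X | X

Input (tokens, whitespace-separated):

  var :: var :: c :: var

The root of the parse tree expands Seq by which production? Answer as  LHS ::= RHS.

[Seq [Seq [Seq [Seq [X var]] :: [X var]] :: [X c]] :: [X var]]

Seq ::= Seq :: X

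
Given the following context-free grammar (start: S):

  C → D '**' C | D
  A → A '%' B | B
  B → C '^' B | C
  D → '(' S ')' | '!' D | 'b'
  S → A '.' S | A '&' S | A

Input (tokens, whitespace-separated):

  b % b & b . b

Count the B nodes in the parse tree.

[S [A [A [B [C [D b]]]] % [B [C [D b]]]] & [S [A [B [C [D b]]]] . [S [A [B [C [D b]]]]]]]

4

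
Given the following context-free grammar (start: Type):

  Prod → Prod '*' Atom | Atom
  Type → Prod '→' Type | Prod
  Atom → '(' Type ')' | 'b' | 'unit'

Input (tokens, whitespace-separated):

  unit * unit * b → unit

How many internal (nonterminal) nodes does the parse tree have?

[Type [Prod [Prod [Prod [Atom unit]] * [Atom unit]] * [Atom b]] → [Type [Prod [Atom unit]]]]

10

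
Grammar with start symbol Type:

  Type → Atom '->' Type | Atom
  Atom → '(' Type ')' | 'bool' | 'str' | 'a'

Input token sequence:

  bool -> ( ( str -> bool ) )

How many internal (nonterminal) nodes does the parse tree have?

10

[Type [Atom bool] -> [Type [Atom ( [Type [Atom ( [Type [Atom str] -> [Type [Atom bool]]] )]] )]]]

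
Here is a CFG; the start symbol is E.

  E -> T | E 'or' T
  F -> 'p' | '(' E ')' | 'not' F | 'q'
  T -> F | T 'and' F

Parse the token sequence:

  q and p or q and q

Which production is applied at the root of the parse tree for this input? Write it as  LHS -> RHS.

[E [E [T [T [F q]] and [F p]]] or [T [T [F q]] and [F q]]]

E -> E 'or' T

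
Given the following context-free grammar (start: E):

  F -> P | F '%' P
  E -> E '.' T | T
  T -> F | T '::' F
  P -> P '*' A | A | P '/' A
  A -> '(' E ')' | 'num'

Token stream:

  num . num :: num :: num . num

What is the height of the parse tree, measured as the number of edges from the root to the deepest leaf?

8

[E [E [E [T [F [P [A num]]]]] . [T [T [T [F [P [A num]]]] :: [F [P [A num]]]] :: [F [P [A num]]]]] . [T [F [P [A num]]]]]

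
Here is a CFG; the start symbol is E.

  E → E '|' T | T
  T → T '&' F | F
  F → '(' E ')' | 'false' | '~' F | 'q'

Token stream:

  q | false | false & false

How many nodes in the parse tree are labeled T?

4

[E [E [E [T [F q]]] | [T [F false]]] | [T [T [F false]] & [F false]]]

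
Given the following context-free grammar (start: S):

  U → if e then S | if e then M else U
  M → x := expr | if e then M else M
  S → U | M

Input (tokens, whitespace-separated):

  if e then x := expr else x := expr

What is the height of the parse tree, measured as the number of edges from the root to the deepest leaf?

3

[S [M if e then [M x := expr] else [M x := expr]]]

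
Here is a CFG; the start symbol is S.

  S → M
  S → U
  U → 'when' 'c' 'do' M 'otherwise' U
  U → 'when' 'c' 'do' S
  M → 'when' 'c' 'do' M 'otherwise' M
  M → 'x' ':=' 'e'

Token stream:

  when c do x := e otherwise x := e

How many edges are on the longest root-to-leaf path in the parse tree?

3

[S [M when c do [M x := e] otherwise [M x := e]]]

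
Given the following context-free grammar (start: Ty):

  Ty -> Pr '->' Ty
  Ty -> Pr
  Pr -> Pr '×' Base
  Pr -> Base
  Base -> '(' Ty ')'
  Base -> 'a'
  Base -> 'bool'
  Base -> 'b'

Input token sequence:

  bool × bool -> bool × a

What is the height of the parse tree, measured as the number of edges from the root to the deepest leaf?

[Ty [Pr [Pr [Base bool]] × [Base bool]] -> [Ty [Pr [Pr [Base bool]] × [Base a]]]]

5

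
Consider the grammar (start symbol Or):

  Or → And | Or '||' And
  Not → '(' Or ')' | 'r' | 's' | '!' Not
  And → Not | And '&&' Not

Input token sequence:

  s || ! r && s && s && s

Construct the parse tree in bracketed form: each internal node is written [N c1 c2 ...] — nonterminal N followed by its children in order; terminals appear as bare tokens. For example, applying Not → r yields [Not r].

[Or [Or [And [Not s]]] || [And [And [And [And [Not ! [Not r]]] && [Not s]] && [Not s]] && [Not s]]]

Or
Or || And
And || And
Not || And
s || And
s || And && Not
s || And && Not && Not
s || And && Not && Not && Not
s || Not && Not && Not && Not
s || ! Not && Not && Not && Not
s || ! r && Not && Not && Not
s || ! r && s && Not && Not
s || ! r && s && s && Not
s || ! r && s && s && s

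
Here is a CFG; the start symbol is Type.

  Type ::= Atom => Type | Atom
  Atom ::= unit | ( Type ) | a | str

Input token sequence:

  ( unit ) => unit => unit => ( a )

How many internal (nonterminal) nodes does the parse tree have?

12

[Type [Atom ( [Type [Atom unit]] )] => [Type [Atom unit] => [Type [Atom unit] => [Type [Atom ( [Type [Atom a]] )]]]]]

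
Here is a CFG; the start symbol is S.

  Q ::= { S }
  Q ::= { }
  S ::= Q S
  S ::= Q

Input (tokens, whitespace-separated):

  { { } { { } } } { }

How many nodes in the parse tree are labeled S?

[S [Q { [S [Q { }] [S [Q { [S [Q { }]] }]]] }] [S [Q { }]]]

5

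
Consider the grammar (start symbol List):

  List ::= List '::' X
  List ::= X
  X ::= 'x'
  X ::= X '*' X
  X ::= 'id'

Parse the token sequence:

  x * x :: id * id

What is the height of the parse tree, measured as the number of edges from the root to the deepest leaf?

[List [List [X [X x] * [X x]]] :: [X [X id] * [X id]]]

4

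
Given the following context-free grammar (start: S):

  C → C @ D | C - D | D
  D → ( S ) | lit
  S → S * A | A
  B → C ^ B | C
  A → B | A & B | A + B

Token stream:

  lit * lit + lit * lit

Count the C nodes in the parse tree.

[S [S [S [A [B [C [D lit]]]]] * [A [A [B [C [D lit]]]] + [B [C [D lit]]]]] * [A [B [C [D lit]]]]]

4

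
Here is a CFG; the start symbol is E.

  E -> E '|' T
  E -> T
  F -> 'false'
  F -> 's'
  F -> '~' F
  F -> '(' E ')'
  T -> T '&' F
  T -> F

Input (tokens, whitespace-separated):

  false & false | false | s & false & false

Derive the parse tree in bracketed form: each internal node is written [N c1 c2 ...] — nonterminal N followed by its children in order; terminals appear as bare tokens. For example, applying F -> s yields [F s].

[E [E [E [T [T [F false]] & [F false]]] | [T [F false]]] | [T [T [T [F s]] & [F false]] & [F false]]]

E
E | T
E | T | T
T | T | T
T & F | T | T
F & F | T | T
false & F | T | T
false & false | T | T
false & false | F | T
false & false | false | T
false & false | false | T & F
false & false | false | T & F & F
false & false | false | F & F & F
false & false | false | s & F & F
false & false | false | s & false & F
false & false | false | s & false & false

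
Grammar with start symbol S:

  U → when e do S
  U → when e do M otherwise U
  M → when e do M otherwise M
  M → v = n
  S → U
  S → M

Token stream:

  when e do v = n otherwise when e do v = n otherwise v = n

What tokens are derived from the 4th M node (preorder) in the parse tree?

v = n

[S [M when e do [M v = n] otherwise [M when e do [M v = n] otherwise [M v = n]]]]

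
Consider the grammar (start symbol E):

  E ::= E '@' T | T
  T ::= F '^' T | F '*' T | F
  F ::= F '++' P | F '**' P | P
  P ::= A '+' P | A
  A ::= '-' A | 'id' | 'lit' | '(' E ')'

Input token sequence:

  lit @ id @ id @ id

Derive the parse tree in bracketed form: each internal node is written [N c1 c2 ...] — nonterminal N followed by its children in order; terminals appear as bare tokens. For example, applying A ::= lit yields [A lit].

[E [E [E [E [T [F [P [A lit]]]]] @ [T [F [P [A id]]]]] @ [T [F [P [A id]]]]] @ [T [F [P [A id]]]]]

E
E @ T
E @ T @ T
E @ T @ T @ T
T @ T @ T @ T
F @ T @ T @ T
P @ T @ T @ T
A @ T @ T @ T
lit @ T @ T @ T
lit @ F @ T @ T
lit @ P @ T @ T
lit @ A @ T @ T
lit @ id @ T @ T
lit @ id @ F @ T
lit @ id @ P @ T
lit @ id @ A @ T
lit @ id @ id @ T
lit @ id @ id @ F
lit @ id @ id @ P
lit @ id @ id @ A
lit @ id @ id @ id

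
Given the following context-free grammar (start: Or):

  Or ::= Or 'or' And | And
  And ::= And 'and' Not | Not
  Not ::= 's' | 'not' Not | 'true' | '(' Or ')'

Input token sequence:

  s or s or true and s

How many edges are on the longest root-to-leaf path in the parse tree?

[Or [Or [Or [And [Not s]]] or [And [Not s]]] or [And [And [Not true]] and [Not s]]]

5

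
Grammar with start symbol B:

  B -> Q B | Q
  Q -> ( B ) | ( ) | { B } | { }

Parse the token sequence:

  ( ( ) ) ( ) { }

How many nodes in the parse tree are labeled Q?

4

[B [Q ( [B [Q ( )]] )] [B [Q ( )] [B [Q { }]]]]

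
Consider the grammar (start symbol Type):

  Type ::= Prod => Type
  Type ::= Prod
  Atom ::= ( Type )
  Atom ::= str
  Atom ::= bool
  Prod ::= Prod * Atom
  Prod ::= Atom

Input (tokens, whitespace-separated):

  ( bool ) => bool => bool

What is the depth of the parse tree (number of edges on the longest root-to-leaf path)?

6

[Type [Prod [Atom ( [Type [Prod [Atom bool]]] )]] => [Type [Prod [Atom bool]] => [Type [Prod [Atom bool]]]]]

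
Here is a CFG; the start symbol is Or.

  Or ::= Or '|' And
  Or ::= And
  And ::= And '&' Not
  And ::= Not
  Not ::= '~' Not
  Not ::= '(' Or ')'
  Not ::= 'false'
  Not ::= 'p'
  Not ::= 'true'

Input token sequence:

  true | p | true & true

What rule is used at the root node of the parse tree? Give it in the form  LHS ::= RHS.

[Or [Or [Or [And [Not true]]] | [And [Not p]]] | [And [And [Not true]] & [Not true]]]

Or ::= Or '|' And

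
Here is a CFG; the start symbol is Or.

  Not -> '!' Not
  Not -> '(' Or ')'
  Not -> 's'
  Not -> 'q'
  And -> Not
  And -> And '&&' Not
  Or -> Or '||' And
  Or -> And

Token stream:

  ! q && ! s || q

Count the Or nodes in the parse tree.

[Or [Or [And [And [Not ! [Not q]]] && [Not ! [Not s]]]] || [And [Not q]]]

2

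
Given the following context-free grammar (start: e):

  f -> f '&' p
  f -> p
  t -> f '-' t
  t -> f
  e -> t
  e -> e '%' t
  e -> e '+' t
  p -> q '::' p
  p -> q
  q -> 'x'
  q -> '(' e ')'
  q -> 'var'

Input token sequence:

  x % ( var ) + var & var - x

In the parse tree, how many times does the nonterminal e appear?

4

[e [e [e [t [f [p [q x]]]]] % [t [f [p [q ( [e [t [f [p [q var]]]]] )]]]]] + [t [f [f [p [q var]]] & [p [q var]]] - [t [f [p [q x]]]]]]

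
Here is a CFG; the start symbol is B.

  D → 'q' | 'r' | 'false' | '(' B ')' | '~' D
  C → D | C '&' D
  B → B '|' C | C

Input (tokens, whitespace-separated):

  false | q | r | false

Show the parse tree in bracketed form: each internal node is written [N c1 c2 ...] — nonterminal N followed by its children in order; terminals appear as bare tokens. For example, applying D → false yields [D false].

B
B | C
B | C | C
B | C | C | C
C | C | C | C
D | C | C | C
false | C | C | C
false | D | C | C
false | q | C | C
false | q | D | C
false | q | r | C
false | q | r | D
false | q | r | false

[B [B [B [B [C [D false]]] | [C [D q]]] | [C [D r]]] | [C [D false]]]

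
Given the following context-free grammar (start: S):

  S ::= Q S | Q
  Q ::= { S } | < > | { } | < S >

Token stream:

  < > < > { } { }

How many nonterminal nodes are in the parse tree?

[S [Q < >] [S [Q < >] [S [Q { }] [S [Q { }]]]]]

8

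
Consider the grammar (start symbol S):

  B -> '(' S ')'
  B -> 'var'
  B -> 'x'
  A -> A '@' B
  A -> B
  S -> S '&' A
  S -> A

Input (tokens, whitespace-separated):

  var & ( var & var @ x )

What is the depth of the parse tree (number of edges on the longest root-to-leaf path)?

[S [S [A [B var]]] & [A [B ( [S [S [A [B var]]] & [A [A [B var]] @ [B x]]] )]]]

7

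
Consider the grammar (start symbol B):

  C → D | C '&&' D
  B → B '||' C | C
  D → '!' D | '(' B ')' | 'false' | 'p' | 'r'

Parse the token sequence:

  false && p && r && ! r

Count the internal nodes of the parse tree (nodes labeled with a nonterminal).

10

[B [C [C [C [C [D false]] && [D p]] && [D r]] && [D ! [D r]]]]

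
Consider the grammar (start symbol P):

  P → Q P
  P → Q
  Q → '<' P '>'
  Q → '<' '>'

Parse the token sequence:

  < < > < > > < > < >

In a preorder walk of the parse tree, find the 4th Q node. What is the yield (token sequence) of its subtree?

[P [Q < [P [Q < >] [P [Q < >]]] >] [P [Q < >] [P [Q < >]]]]

< >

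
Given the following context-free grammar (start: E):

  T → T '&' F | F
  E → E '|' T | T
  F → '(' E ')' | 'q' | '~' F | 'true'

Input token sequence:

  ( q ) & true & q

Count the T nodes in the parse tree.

4

[E [T [T [T [F ( [E [T [F q]]] )]] & [F true]] & [F q]]]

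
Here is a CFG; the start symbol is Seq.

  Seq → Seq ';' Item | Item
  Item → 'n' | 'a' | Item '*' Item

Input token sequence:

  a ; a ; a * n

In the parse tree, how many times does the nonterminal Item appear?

5

[Seq [Seq [Seq [Item a]] ; [Item a]] ; [Item [Item a] * [Item n]]]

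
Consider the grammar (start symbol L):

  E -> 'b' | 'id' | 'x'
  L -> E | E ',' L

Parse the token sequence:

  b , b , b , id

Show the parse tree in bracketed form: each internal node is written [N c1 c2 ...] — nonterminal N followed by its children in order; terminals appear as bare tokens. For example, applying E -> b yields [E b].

[L [E b] , [L [E b] , [L [E b] , [L [E id]]]]]

L
E , L
b , L
b , E , L
b , b , L
b , b , E , L
b , b , b , L
b , b , b , E
b , b , b , id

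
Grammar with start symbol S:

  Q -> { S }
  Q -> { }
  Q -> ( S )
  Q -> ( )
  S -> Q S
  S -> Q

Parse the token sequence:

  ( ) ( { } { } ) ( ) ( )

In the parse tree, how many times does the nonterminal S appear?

[S [Q ( )] [S [Q ( [S [Q { }] [S [Q { }]]] )] [S [Q ( )] [S [Q ( )]]]]]

6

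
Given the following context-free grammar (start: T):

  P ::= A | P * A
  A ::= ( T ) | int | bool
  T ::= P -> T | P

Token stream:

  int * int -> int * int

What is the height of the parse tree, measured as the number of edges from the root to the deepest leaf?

5

[T [P [P [A int]] * [A int]] -> [T [P [P [A int]] * [A int]]]]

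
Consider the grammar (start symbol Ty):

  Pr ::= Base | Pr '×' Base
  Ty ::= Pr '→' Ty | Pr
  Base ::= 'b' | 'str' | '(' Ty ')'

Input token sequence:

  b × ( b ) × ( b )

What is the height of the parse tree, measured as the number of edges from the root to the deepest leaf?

7

[Ty [Pr [Pr [Pr [Base b]] × [Base ( [Ty [Pr [Base b]]] )]] × [Base ( [Ty [Pr [Base b]]] )]]]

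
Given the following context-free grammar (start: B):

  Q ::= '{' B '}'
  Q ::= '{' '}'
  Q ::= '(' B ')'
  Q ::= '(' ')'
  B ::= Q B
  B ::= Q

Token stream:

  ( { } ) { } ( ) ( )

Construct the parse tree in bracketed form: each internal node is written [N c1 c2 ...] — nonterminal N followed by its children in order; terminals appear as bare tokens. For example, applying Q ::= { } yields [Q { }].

[B [Q ( [B [Q { }]] )] [B [Q { }] [B [Q ( )] [B [Q ( )]]]]]

B
Q B
( B ) B
( Q ) B
( { } ) B
( { } ) Q B
( { } ) { } B
( { } ) { } Q B
( { } ) { } ( ) B
( { } ) { } ( ) Q
( { } ) { } ( ) ( )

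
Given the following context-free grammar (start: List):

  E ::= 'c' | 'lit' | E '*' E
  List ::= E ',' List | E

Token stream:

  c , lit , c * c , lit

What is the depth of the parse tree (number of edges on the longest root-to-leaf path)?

5

[List [E c] , [List [E lit] , [List [E [E c] * [E c]] , [List [E lit]]]]]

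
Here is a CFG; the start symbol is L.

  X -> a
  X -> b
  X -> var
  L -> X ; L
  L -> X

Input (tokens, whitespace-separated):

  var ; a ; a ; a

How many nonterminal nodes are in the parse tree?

8

[L [X var] ; [L [X a] ; [L [X a] ; [L [X a]]]]]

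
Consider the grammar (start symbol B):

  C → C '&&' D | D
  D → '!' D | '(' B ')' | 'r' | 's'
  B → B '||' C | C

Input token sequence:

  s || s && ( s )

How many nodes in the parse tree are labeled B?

3

[B [B [C [D s]]] || [C [C [D s]] && [D ( [B [C [D s]]] )]]]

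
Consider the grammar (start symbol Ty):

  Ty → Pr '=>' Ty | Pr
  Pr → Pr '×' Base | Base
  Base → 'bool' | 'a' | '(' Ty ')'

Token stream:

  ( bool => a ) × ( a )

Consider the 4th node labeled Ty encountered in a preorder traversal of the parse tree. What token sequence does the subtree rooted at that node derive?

a

[Ty [Pr [Pr [Base ( [Ty [Pr [Base bool]] => [Ty [Pr [Base a]]]] )]] × [Base ( [Ty [Pr [Base a]]] )]]]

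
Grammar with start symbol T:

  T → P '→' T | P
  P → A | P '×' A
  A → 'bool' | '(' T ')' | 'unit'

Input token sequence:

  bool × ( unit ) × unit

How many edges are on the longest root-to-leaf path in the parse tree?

[T [P [P [P [A bool]] × [A ( [T [P [A unit]]] )]] × [A unit]]]

7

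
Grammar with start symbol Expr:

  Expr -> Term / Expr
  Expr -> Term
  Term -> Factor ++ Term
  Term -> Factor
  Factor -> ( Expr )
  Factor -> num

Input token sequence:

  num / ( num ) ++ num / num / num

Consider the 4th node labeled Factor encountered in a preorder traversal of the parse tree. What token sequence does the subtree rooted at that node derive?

[Expr [Term [Factor num]] / [Expr [Term [Factor ( [Expr [Term [Factor num]]] )] ++ [Term [Factor num]]] / [Expr [Term [Factor num]] / [Expr [Term [Factor num]]]]]]

num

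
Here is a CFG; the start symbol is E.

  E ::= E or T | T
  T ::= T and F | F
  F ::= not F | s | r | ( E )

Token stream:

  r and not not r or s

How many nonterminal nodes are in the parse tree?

10

[E [E [T [T [F r]] and [F not [F not [F r]]]]] or [T [F s]]]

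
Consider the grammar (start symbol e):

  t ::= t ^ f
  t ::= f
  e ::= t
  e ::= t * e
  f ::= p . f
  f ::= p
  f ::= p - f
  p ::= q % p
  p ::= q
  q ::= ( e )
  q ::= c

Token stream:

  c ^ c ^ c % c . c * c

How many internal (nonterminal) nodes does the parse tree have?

23

[e [t [t [t [f [p [q c]]]] ^ [f [p [q c]]]] ^ [f [p [q c] % [p [q c]]] . [f [p [q c]]]]] * [e [t [f [p [q c]]]]]]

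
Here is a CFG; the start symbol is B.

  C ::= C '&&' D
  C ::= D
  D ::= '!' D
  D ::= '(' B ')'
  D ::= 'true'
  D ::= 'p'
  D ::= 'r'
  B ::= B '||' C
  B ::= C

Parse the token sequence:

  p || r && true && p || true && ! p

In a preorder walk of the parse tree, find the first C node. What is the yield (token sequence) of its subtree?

[B [B [B [C [D p]]] || [C [C [C [D r]] && [D true]] && [D p]]] || [C [C [D true]] && [D ! [D p]]]]

p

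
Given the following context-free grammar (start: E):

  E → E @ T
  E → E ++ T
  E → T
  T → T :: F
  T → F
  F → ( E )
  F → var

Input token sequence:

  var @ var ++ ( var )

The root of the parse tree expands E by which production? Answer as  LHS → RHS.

[E [E [E [T [F var]]] @ [T [F var]]] ++ [T [F ( [E [T [F var]]] )]]]

E → E ++ T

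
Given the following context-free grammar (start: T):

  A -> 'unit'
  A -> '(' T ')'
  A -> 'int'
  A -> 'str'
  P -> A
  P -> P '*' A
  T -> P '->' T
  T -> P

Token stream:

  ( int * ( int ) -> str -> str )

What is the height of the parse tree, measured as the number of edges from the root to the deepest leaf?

9

[T [P [A ( [T [P [P [A int]] * [A ( [T [P [A int]]] )]] -> [T [P [A str]] -> [T [P [A str]]]]] )]]]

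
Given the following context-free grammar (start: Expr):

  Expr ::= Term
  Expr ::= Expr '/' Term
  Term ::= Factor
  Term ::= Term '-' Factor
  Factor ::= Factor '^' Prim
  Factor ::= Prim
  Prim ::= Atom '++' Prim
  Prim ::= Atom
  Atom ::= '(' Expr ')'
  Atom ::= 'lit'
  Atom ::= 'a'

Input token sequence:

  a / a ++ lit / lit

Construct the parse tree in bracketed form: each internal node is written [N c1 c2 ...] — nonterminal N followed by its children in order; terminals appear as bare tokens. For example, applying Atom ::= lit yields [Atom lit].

[Expr [Expr [Expr [Term [Factor [Prim [Atom a]]]]] / [Term [Factor [Prim [Atom a] ++ [Prim [Atom lit]]]]]] / [Term [Factor [Prim [Atom lit]]]]]

Expr
Expr / Term
Expr / Term / Term
Term / Term / Term
Factor / Term / Term
Prim / Term / Term
Atom / Term / Term
a / Term / Term
a / Factor / Term
a / Prim / Term
a / Atom ++ Prim / Term
a / a ++ Prim / Term
a / a ++ Atom / Term
a / a ++ lit / Term
a / a ++ lit / Factor
a / a ++ lit / Prim
a / a ++ lit / Atom
a / a ++ lit / lit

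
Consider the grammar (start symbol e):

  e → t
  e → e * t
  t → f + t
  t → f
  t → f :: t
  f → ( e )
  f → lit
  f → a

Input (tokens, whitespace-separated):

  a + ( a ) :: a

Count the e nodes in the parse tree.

[e [t [f a] + [t [f ( [e [t [f a]]] )] :: [t [f a]]]]]

2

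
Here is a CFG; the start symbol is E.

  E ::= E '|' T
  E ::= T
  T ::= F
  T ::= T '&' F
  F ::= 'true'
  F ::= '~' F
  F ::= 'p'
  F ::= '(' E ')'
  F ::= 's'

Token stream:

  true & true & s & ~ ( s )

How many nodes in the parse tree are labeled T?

5

[E [T [T [T [T [F true]] & [F true]] & [F s]] & [F ~ [F ( [E [T [F s]]] )]]]]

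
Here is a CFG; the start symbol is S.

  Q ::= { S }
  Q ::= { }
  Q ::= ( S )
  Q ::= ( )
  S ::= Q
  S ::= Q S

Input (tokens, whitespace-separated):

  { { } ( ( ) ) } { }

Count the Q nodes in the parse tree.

5

[S [Q { [S [Q { }] [S [Q ( [S [Q ( )]] )]]] }] [S [Q { }]]]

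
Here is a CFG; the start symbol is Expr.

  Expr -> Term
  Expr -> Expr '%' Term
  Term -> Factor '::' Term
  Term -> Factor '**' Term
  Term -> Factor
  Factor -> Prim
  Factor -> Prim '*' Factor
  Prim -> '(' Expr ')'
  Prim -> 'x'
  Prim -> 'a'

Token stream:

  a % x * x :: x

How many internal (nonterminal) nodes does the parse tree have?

[Expr [Expr [Term [Factor [Prim a]]]] % [Term [Factor [Prim x] * [Factor [Prim x]]] :: [Term [Factor [Prim x]]]]]

13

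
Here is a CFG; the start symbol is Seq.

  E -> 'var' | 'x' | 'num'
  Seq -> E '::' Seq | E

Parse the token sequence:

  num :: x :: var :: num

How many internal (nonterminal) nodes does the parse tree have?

8

[Seq [E num] :: [Seq [E x] :: [Seq [E var] :: [Seq [E num]]]]]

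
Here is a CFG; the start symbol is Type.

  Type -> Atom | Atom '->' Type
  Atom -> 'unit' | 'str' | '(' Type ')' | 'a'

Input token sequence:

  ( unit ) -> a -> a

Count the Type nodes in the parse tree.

4

[Type [Atom ( [Type [Atom unit]] )] -> [Type [Atom a] -> [Type [Atom a]]]]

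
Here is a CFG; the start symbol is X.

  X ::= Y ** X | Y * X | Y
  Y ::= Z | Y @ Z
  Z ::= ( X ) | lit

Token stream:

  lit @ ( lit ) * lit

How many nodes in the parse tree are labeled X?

3

[X [Y [Y [Z lit]] @ [Z ( [X [Y [Z lit]]] )]] * [X [Y [Z lit]]]]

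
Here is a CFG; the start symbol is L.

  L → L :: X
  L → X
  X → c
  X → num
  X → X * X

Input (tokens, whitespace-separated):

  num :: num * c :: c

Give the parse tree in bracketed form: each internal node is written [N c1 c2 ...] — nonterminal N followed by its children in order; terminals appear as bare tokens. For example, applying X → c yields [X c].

[L [L [L [X num]] :: [X [X num] * [X c]]] :: [X c]]

L
L :: X
L :: X :: X
X :: X :: X
num :: X :: X
num :: X * X :: X
num :: num * X :: X
num :: num * c :: X
num :: num * c :: c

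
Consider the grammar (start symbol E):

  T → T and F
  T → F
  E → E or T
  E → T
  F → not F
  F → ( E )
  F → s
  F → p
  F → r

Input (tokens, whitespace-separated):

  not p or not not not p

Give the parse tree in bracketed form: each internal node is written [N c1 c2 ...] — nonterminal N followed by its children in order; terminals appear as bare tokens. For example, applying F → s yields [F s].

E
E or T
T or T
F or T
not F or T
not p or T
not p or F
not p or not F
not p or not not F
not p or not not not F
not p or not not not p

[E [E [T [F not [F p]]]] or [T [F not [F not [F not [F p]]]]]]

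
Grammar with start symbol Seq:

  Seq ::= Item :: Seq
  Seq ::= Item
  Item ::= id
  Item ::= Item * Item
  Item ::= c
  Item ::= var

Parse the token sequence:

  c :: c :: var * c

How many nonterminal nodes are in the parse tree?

[Seq [Item c] :: [Seq [Item c] :: [Seq [Item [Item var] * [Item c]]]]]

8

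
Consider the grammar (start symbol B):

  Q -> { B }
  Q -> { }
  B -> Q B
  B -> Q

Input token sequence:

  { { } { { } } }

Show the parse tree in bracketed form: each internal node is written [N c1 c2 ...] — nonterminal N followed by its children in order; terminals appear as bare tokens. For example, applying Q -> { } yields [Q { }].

[B [Q { [B [Q { }] [B [Q { [B [Q { }]] }]]] }]]

B
Q
{ B }
{ Q B }
{ { } B }
{ { } Q }
{ { } { B } }
{ { } { Q } }
{ { } { { } } }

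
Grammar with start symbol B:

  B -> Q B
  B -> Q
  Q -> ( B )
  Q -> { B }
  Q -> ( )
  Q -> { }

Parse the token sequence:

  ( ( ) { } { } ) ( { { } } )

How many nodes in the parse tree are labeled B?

[B [Q ( [B [Q ( )] [B [Q { }] [B [Q { }]]]] )] [B [Q ( [B [Q { [B [Q { }]] }]] )]]]

7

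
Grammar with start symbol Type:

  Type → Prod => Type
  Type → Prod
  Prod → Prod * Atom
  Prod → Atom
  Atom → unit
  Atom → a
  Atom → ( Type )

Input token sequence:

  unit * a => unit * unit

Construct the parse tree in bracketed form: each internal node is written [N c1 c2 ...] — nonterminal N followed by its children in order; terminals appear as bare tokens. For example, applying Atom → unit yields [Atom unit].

[Type [Prod [Prod [Atom unit]] * [Atom a]] => [Type [Prod [Prod [Atom unit]] * [Atom unit]]]]

Type
Prod => Type
Prod * Atom => Type
Atom * Atom => Type
unit * Atom => Type
unit * a => Type
unit * a => Prod
unit * a => Prod * Atom
unit * a => Atom * Atom
unit * a => unit * Atom
unit * a => unit * unit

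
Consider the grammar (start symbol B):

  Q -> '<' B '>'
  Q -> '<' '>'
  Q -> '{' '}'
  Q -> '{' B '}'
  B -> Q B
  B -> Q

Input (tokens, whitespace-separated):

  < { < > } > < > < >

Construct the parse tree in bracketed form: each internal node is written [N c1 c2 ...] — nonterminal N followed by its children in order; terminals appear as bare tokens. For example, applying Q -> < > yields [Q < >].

[B [Q < [B [Q { [B [Q < >]] }]] >] [B [Q < >] [B [Q < >]]]]

B
Q B
< B > B
< Q > B
< { B } > B
< { Q } > B
< { < > } > B
< { < > } > Q B
< { < > } > < > B
< { < > } > < > Q
< { < > } > < > < >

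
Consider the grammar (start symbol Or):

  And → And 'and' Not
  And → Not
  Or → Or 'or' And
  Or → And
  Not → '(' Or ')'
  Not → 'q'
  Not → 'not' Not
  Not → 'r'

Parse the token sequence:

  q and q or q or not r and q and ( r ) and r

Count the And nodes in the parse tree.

[Or [Or [Or [And [And [Not q]] and [Not q]]] or [And [Not q]]] or [And [And [And [And [Not not [Not r]]] and [Not q]] and [Not ( [Or [And [Not r]]] )]] and [Not r]]]

8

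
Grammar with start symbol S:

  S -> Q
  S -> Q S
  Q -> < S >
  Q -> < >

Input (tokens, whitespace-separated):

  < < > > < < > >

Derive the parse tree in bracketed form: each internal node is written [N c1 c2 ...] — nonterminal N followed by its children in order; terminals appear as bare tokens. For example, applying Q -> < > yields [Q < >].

[S [Q < [S [Q < >]] >] [S [Q < [S [Q < >]] >]]]

S
Q S
< S > S
< Q > S
< < > > S
< < > > Q
< < > > < S >
< < > > < Q >
< < > > < < > >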